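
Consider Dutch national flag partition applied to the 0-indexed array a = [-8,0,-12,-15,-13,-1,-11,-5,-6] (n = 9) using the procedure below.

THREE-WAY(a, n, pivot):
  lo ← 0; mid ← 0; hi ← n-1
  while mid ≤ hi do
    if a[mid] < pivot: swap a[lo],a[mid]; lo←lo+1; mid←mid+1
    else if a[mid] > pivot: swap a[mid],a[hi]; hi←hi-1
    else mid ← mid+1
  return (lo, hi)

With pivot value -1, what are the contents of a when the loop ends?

[-8,-6,-12,-15,-13,-11,-5,-1,0]

pivot = -1; lo=0, mid=0, hi=8
a[mid]=-8<-1: swap a[0],a[0]; lo=1,mid=1 → [-8,0,-12,-15,-13,-1,-11,-5,-6]
a[mid]=0>-1: swap a[1],a[8]; hi=7 → [-8,-6,-12,-15,-13,-1,-11,-5,0]
a[mid]=-6<-1: swap a[1],a[1]; lo=2,mid=2 → [-8,-6,-12,-15,-13,-1,-11,-5,0]
a[mid]=-12<-1: swap a[2],a[2]; lo=3,mid=3 → [-8,-6,-12,-15,-13,-1,-11,-5,0]
a[mid]=-15<-1: swap a[3],a[3]; lo=4,mid=4 → [-8,-6,-12,-15,-13,-1,-11,-5,0]
a[mid]=-13<-1: swap a[4],a[4]; lo=5,mid=5 → [-8,-6,-12,-15,-13,-1,-11,-5,0]
a[mid]=-1=-1: mid=6
a[mid]=-11<-1: swap a[5],a[6]; lo=6,mid=7 → [-8,-6,-12,-15,-13,-11,-1,-5,0]
a[mid]=-5<-1: swap a[6],a[7]; lo=7,mid=8 → [-8,-6,-12,-15,-13,-11,-5,-1,0]
end: lo=7, hi=7; a = [-8,-6,-12,-15,-13,-11,-5,-1,0]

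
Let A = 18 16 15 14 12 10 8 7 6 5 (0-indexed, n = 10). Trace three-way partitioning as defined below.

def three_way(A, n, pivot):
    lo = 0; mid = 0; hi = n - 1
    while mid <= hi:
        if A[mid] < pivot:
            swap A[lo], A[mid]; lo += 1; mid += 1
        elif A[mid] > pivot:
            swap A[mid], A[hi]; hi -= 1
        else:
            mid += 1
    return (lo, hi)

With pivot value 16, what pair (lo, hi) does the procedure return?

(8, 8)

lo=0 mid=0 hi=9
18>16: swap(0,9), hi=8 ⇒ 5 16 15 14 12 10 8 7 6 18
5<16: swap(0,0), lo=1 mid=1 ⇒ 5 16 15 14 12 10 8 7 6 18
16=16: mid=2
15<16: swap(1,2), lo=2 mid=3 ⇒ 5 15 16 14 12 10 8 7 6 18
14<16: swap(2,3), lo=3 mid=4 ⇒ 5 15 14 16 12 10 8 7 6 18
12<16: swap(3,4), lo=4 mid=5 ⇒ 5 15 14 12 16 10 8 7 6 18
10<16: swap(4,5), lo=5 mid=6 ⇒ 5 15 14 12 10 16 8 7 6 18
8<16: swap(5,6), lo=6 mid=7 ⇒ 5 15 14 12 10 8 16 7 6 18
7<16: swap(6,7), lo=7 mid=8 ⇒ 5 15 14 12 10 8 7 16 6 18
6<16: swap(7,8), lo=8 mid=9 ⇒ 5 15 14 12 10 8 7 6 16 18
done. lo=8 hi=8; A=5 15 14 12 10 8 7 6 16 18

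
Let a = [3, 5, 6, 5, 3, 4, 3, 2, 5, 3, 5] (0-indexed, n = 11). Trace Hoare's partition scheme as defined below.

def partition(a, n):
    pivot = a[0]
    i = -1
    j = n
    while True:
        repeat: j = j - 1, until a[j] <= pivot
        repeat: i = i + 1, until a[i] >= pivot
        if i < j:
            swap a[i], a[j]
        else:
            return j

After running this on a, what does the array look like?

pivot=3
j stops at 9 (3), i stops at 0 (3); swap ⇒ [3, 5, 6, 5, 3, 4, 3, 2, 5, 3, 5]
j stops at 7 (2), i stops at 1 (5); swap ⇒ [3, 2, 6, 5, 3, 4, 3, 5, 5, 3, 5]
j stops at 6 (3), i stops at 2 (6); swap ⇒ [3, 2, 3, 5, 3, 4, 6, 5, 5, 3, 5]
j stops at 4 (3), i stops at 3 (5); swap ⇒ [3, 2, 3, 3, 5, 4, 6, 5, 5, 3, 5]
j stops at 3, i stops at 4; i≥j ⇒ return 3. a=[3, 2, 3, 3, 5, 4, 6, 5, 5, 3, 5]

[3, 2, 3, 3, 5, 4, 6, 5, 5, 3, 5]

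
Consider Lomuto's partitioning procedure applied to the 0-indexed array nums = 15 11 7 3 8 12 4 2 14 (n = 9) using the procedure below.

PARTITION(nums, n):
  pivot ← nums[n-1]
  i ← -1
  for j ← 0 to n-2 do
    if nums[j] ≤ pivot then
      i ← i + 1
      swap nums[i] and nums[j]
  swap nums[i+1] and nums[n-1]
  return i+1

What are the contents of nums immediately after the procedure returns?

11 7 3 8 12 4 2 14 15

pivot=14, i=-1
j=0: 15>14, skip
j=1: 11≤14, i=0, swap(0,1) ⇒ 11 15 7 3 8 12 4 2 14
j=2: 7≤14, i=1, swap(1,2) ⇒ 11 7 15 3 8 12 4 2 14
j=3: 3≤14, i=2, swap(2,3) ⇒ 11 7 3 15 8 12 4 2 14
j=4: 8≤14, i=3, swap(3,4) ⇒ 11 7 3 8 15 12 4 2 14
j=5: 12≤14, i=4, swap(4,5) ⇒ 11 7 3 8 12 15 4 2 14
j=6: 4≤14, i=5, swap(5,6) ⇒ 11 7 3 8 12 4 15 2 14
j=7: 2≤14, i=6, swap(6,7) ⇒ 11 7 3 8 12 4 2 15 14
swap(7,8) ⇒ 11 7 3 8 12 4 2 14 15; return 7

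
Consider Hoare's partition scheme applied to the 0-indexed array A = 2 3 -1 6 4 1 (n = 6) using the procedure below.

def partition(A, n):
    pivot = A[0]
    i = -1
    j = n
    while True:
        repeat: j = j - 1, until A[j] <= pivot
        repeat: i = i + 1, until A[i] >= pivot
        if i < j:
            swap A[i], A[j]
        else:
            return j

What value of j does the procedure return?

1

pivot=2
j stops at 5 (1), i stops at 0 (2); swap ⇒ 1 3 -1 6 4 2
j stops at 2 (-1), i stops at 1 (3); swap ⇒ 1 -1 3 6 4 2
j stops at 1, i stops at 2; i≥j ⇒ return 1. A=1 -1 3 6 4 2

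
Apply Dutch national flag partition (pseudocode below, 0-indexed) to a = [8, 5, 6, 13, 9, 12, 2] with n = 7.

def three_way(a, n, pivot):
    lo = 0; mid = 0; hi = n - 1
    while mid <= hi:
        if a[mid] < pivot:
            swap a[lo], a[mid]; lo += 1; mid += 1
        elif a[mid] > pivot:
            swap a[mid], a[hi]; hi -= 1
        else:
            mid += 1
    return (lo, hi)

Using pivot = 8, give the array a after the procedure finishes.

[5, 6, 2, 8, 12, 9, 13]

lo=0 mid=0 hi=6
8=8: mid=1
5<8: swap(0,1), lo=1 mid=2 ⇒ [5, 8, 6, 13, 9, 12, 2]
6<8: swap(1,2), lo=2 mid=3 ⇒ [5, 6, 8, 13, 9, 12, 2]
13>8: swap(3,6), hi=5 ⇒ [5, 6, 8, 2, 9, 12, 13]
2<8: swap(2,3), lo=3 mid=4 ⇒ [5, 6, 2, 8, 9, 12, 13]
9>8: swap(4,5), hi=4 ⇒ [5, 6, 2, 8, 12, 9, 13]
12>8: swap(4,4), hi=3 ⇒ [5, 6, 2, 8, 12, 9, 13]
done. lo=3 hi=3; a=[5, 6, 2, 8, 12, 9, 13]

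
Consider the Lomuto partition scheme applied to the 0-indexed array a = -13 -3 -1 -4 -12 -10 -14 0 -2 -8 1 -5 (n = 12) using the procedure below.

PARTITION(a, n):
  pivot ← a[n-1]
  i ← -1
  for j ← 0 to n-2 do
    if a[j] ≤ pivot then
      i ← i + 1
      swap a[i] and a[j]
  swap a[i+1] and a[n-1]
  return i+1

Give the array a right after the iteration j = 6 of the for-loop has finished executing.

-13 -12 -10 -14 -3 -1 -4 0 -2 -8 1 -5

pivot=-5, i=-1
j=0: -13≤-5, i=0, swap(0,0) ⇒ -13 -3 -1 -4 -12 -10 -14 0 -2 -8 1 -5
j=1: -3>-5, skip
j=2: -1>-5, skip
j=3: -4>-5, skip
j=4: -12≤-5, i=1, swap(1,4) ⇒ -13 -12 -1 -4 -3 -10 -14 0 -2 -8 1 -5
j=5: -10≤-5, i=2, swap(2,5) ⇒ -13 -12 -10 -4 -3 -1 -14 0 -2 -8 1 -5
j=6: -14≤-5, i=3, swap(3,6) ⇒ -13 -12 -10 -14 -3 -1 -4 0 -2 -8 1 -5
(after j=6) a = -13 -12 -10 -14 -3 -1 -4 0 -2 -8 1 -5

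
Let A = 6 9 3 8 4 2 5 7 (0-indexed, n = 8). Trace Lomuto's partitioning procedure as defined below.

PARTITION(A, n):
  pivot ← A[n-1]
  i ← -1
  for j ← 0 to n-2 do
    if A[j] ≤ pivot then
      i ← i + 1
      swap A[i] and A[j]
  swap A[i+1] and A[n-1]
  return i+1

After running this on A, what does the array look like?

pivot=7, i=-1
j=0: 6≤7, i=0, swap(0,0) ⇒ 6 9 3 8 4 2 5 7
j=1: 9>7, skip
j=2: 3≤7, i=1, swap(1,2) ⇒ 6 3 9 8 4 2 5 7
j=3: 8>7, skip
j=4: 4≤7, i=2, swap(2,4) ⇒ 6 3 4 8 9 2 5 7
j=5: 2≤7, i=3, swap(3,5) ⇒ 6 3 4 2 9 8 5 7
j=6: 5≤7, i=4, swap(4,6) ⇒ 6 3 4 2 5 8 9 7
swap(5,7) ⇒ 6 3 4 2 5 7 9 8; return 5

6 3 4 2 5 7 9 8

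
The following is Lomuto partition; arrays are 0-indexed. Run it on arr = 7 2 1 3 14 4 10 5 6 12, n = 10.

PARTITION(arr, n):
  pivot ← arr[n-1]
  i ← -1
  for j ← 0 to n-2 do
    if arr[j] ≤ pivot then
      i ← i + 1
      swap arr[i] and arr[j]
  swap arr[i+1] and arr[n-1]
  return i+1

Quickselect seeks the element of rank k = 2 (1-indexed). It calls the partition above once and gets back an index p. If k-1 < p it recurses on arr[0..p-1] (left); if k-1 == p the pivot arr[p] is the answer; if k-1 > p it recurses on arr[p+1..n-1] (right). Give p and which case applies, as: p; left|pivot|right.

8; left

pivot = arr[9] = 12; i = -1
j=0: arr[0]=7 ≤ 12 → i=0, swap arr[0],arr[0] (no change) → 7 2 1 3 14 4 10 5 6 12
j=1: arr[1]=2 ≤ 12 → i=1, swap arr[1],arr[1] (no change) → 7 2 1 3 14 4 10 5 6 12
j=2: arr[2]=1 ≤ 12 → i=2, swap arr[2],arr[2] (no change) → 7 2 1 3 14 4 10 5 6 12
j=3: arr[3]=3 ≤ 12 → i=3, swap arr[3],arr[3] (no change) → 7 2 1 3 14 4 10 5 6 12
j=4: arr[4]=14 > 12 → no swap
j=5: arr[5]=4 ≤ 12 → i=4, swap arr[4],arr[5] → 7 2 1 3 4 14 10 5 6 12
j=6: arr[6]=10 ≤ 12 → i=5, swap arr[5],arr[6] → 7 2 1 3 4 10 14 5 6 12
j=7: arr[7]=5 ≤ 12 → i=6, swap arr[6],arr[7] → 7 2 1 3 4 10 5 14 6 12
j=8: arr[8]=6 ≤ 12 → i=7, swap arr[7],arr[8] → 7 2 1 3 4 10 5 6 14 12
final swap arr[8],arr[9] → 7 2 1 3 4 10 5 6 12 14; return 8
p = 8; k-1 = 1 < 8 ⇒ left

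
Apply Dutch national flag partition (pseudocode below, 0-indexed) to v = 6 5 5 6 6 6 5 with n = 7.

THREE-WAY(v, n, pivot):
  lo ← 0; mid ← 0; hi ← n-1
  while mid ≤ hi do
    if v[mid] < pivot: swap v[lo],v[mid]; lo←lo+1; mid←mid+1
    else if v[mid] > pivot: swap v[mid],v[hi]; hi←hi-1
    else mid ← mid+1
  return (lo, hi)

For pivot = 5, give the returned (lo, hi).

pivot = 5; lo=0, mid=0, hi=6
v[mid]=6>5: swap v[0],v[6]; hi=5 → 5 5 5 6 6 6 6
v[mid]=5=5: mid=1
v[mid]=5=5: mid=2
v[mid]=5=5: mid=3
v[mid]=6>5: swap v[3],v[5]; hi=4 → 5 5 5 6 6 6 6
v[mid]=6>5: swap v[3],v[4]; hi=3 → 5 5 5 6 6 6 6
v[mid]=6>5: swap v[3],v[3]; hi=2 → 5 5 5 6 6 6 6
end: lo=0, hi=2; v = 5 5 5 6 6 6 6

(0, 2)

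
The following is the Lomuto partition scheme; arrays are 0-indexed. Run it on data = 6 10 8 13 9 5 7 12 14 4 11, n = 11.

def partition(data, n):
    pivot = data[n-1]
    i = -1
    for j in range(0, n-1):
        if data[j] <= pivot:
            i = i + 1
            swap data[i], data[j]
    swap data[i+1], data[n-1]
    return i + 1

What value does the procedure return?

7

pivot=11, i=-1
j=0: 6≤11, i=0, swap(0,0) ⇒ 6 10 8 13 9 5 7 12 14 4 11
j=1: 10≤11, i=1, swap(1,1) ⇒ 6 10 8 13 9 5 7 12 14 4 11
j=2: 8≤11, i=2, swap(2,2) ⇒ 6 10 8 13 9 5 7 12 14 4 11
j=3: 13>11, skip
j=4: 9≤11, i=3, swap(3,4) ⇒ 6 10 8 9 13 5 7 12 14 4 11
j=5: 5≤11, i=4, swap(4,5) ⇒ 6 10 8 9 5 13 7 12 14 4 11
j=6: 7≤11, i=5, swap(5,6) ⇒ 6 10 8 9 5 7 13 12 14 4 11
j=7: 12>11, skip
j=8: 14>11, skip
j=9: 4≤11, i=6, swap(6,9) ⇒ 6 10 8 9 5 7 4 12 14 13 11
swap(7,10) ⇒ 6 10 8 9 5 7 4 11 14 13 12; return 7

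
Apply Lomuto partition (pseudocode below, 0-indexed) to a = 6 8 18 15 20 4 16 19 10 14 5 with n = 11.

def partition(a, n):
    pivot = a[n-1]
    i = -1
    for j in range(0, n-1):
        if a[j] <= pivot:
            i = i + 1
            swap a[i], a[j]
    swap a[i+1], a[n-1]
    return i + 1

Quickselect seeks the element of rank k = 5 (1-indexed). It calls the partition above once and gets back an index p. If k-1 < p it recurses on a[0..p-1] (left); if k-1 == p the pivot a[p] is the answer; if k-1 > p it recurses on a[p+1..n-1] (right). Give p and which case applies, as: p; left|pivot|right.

1; right

pivot=5, i=-1
j=0: 6>5, skip
j=1: 8>5, skip
j=2: 18>5, skip
j=3: 15>5, skip
j=4: 20>5, skip
j=5: 4≤5, i=0, swap(0,5) ⇒ 4 8 18 15 20 6 16 19 10 14 5
j=6: 16>5, skip
j=7: 19>5, skip
j=8: 10>5, skip
j=9: 14>5, skip
swap(1,10) ⇒ 4 5 18 15 20 6 16 19 10 14 8; return 1
p = 1; k-1 = 4 > 1 ⇒ right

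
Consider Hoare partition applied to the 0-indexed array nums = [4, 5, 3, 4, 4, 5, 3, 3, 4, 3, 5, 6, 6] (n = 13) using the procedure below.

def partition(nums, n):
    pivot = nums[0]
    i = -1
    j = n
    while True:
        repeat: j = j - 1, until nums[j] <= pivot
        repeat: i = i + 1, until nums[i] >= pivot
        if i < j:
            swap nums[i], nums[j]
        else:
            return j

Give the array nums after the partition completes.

pivot = nums[0] = 4; i = -1, j = 13
j→9 (nums[9]=3≤4), i→0 (nums[0]=4≥4); i<j, swap → [3, 5, 3, 4, 4, 5, 3, 3, 4, 4, 5, 6, 6]
j→8 (nums[8]=4≤4), i→1 (nums[1]=5≥4); i<j, swap → [3, 4, 3, 4, 4, 5, 3, 3, 5, 4, 5, 6, 6]
j→7 (nums[7]=3≤4), i→3 (nums[3]=4≥4); i<j, swap → [3, 4, 3, 3, 4, 5, 3, 4, 5, 4, 5, 6, 6]
j→6 (nums[6]=3≤4), i→4 (nums[4]=4≥4); i<j, swap → [3, 4, 3, 3, 3, 5, 4, 4, 5, 4, 5, 6, 6]
j→4, i→5; i≥j, return j=4. nums = [3, 4, 3, 3, 3, 5, 4, 4, 5, 4, 5, 6, 6]

[3, 4, 3, 3, 3, 5, 4, 4, 5, 4, 5, 6, 6]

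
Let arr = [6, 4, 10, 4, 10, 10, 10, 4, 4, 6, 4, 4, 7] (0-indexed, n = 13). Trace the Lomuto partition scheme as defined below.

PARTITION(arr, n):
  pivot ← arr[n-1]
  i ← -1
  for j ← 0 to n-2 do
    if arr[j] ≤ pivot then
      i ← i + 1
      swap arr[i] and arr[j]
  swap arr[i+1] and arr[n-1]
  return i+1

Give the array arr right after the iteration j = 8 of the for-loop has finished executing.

[6, 4, 4, 4, 4, 10, 10, 10, 10, 6, 4, 4, 7]

pivot = arr[12] = 7; i = -1
j=0: arr[0]=6 ≤ 7 → i=0, swap arr[0],arr[0] (no change) → [6, 4, 10, 4, 10, 10, 10, 4, 4, 6, 4, 4, 7]
j=1: arr[1]=4 ≤ 7 → i=1, swap arr[1],arr[1] (no change) → [6, 4, 10, 4, 10, 10, 10, 4, 4, 6, 4, 4, 7]
j=2: arr[2]=10 > 7 → no swap
j=3: arr[3]=4 ≤ 7 → i=2, swap arr[2],arr[3] → [6, 4, 4, 10, 10, 10, 10, 4, 4, 6, 4, 4, 7]
j=4: arr[4]=10 > 7 → no swap
j=5: arr[5]=10 > 7 → no swap
j=6: arr[6]=10 > 7 → no swap
j=7: arr[7]=4 ≤ 7 → i=3, swap arr[3],arr[7] → [6, 4, 4, 4, 10, 10, 10, 10, 4, 6, 4, 4, 7]
j=8: arr[8]=4 ≤ 7 → i=4, swap arr[4],arr[8] → [6, 4, 4, 4, 4, 10, 10, 10, 10, 6, 4, 4, 7]
(after j=8) arr = [6, 4, 4, 4, 4, 10, 10, 10, 10, 6, 4, 4, 7]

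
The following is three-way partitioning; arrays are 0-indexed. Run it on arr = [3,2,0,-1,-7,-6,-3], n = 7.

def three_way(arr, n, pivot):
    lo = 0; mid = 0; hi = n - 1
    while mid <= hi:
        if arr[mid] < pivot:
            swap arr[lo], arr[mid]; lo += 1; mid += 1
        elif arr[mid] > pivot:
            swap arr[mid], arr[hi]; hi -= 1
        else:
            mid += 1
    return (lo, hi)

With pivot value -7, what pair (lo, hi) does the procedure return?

(0, 0)

lo=0 mid=0 hi=6
3>-7: swap(0,6), hi=5 ⇒ [-3,2,0,-1,-7,-6,3]
-3>-7: swap(0,5), hi=4 ⇒ [-6,2,0,-1,-7,-3,3]
-6>-7: swap(0,4), hi=3 ⇒ [-7,2,0,-1,-6,-3,3]
-7=-7: mid=1
2>-7: swap(1,3), hi=2 ⇒ [-7,-1,0,2,-6,-3,3]
-1>-7: swap(1,2), hi=1 ⇒ [-7,0,-1,2,-6,-3,3]
0>-7: swap(1,1), hi=0 ⇒ [-7,0,-1,2,-6,-3,3]
done. lo=0 hi=0; arr=[-7,0,-1,2,-6,-3,3]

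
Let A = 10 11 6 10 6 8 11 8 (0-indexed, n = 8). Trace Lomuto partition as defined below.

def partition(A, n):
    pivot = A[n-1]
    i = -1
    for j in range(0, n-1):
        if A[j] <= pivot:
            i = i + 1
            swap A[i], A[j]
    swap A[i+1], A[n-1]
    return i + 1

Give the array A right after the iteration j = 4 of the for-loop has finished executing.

pivot = A[7] = 8; i = -1
j=0: A[0]=10 > 8 → no swap
j=1: A[1]=11 > 8 → no swap
j=2: A[2]=6 ≤ 8 → i=0, swap A[0],A[2] → 6 11 10 10 6 8 11 8
j=3: A[3]=10 > 8 → no swap
j=4: A[4]=6 ≤ 8 → i=1, swap A[1],A[4] → 6 6 10 10 11 8 11 8
(after j=4) A = 6 6 10 10 11 8 11 8

6 6 10 10 11 8 11 8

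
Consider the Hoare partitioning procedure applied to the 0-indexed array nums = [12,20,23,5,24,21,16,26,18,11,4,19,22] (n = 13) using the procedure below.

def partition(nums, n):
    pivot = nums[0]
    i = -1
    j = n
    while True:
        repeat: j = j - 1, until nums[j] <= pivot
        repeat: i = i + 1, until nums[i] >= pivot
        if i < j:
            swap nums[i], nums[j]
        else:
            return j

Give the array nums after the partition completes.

[4,11,5,23,24,21,16,26,18,20,12,19,22]

pivot=12
j stops at 10 (4), i stops at 0 (12); swap ⇒ [4,20,23,5,24,21,16,26,18,11,12,19,22]
j stops at 9 (11), i stops at 1 (20); swap ⇒ [4,11,23,5,24,21,16,26,18,20,12,19,22]
j stops at 3 (5), i stops at 2 (23); swap ⇒ [4,11,5,23,24,21,16,26,18,20,12,19,22]
j stops at 2, i stops at 3; i≥j ⇒ return 2. nums=[4,11,5,23,24,21,16,26,18,20,12,19,22]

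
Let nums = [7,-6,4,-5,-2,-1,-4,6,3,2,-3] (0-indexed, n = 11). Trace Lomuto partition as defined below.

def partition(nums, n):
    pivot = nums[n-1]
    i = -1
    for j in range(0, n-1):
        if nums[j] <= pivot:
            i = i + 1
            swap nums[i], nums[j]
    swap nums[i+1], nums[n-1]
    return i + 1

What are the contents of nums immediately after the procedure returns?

pivot = nums[10] = -3; i = -1
j=0: nums[0]=7 > -3 → no swap
j=1: nums[1]=-6 ≤ -3 → i=0, swap nums[0],nums[1] → [-6,7,4,-5,-2,-1,-4,6,3,2,-3]
j=2: nums[2]=4 > -3 → no swap
j=3: nums[3]=-5 ≤ -3 → i=1, swap nums[1],nums[3] → [-6,-5,4,7,-2,-1,-4,6,3,2,-3]
j=4: nums[4]=-2 > -3 → no swap
j=5: nums[5]=-1 > -3 → no swap
j=6: nums[6]=-4 ≤ -3 → i=2, swap nums[2],nums[6] → [-6,-5,-4,7,-2,-1,4,6,3,2,-3]
j=7: nums[7]=6 > -3 → no swap
j=8: nums[8]=3 > -3 → no swap
j=9: nums[9]=2 > -3 → no swap
final swap nums[3],nums[10] → [-6,-5,-4,-3,-2,-1,4,6,3,2,7]; return 3

[-6,-5,-4,-3,-2,-1,4,6,3,2,7]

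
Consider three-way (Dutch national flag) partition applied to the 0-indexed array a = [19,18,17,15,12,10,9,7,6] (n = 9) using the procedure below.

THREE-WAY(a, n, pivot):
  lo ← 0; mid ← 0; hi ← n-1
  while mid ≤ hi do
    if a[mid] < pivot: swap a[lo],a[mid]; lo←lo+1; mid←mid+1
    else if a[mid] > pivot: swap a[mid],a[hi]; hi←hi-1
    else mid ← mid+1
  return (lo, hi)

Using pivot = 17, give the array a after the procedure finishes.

pivot = 17; lo=0, mid=0, hi=8
a[mid]=19>17: swap a[0],a[8]; hi=7 → [6,18,17,15,12,10,9,7,19]
a[mid]=6<17: swap a[0],a[0]; lo=1,mid=1 → [6,18,17,15,12,10,9,7,19]
a[mid]=18>17: swap a[1],a[7]; hi=6 → [6,7,17,15,12,10,9,18,19]
a[mid]=7<17: swap a[1],a[1]; lo=2,mid=2 → [6,7,17,15,12,10,9,18,19]
a[mid]=17=17: mid=3
a[mid]=15<17: swap a[2],a[3]; lo=3,mid=4 → [6,7,15,17,12,10,9,18,19]
a[mid]=12<17: swap a[3],a[4]; lo=4,mid=5 → [6,7,15,12,17,10,9,18,19]
a[mid]=10<17: swap a[4],a[5]; lo=5,mid=6 → [6,7,15,12,10,17,9,18,19]
a[mid]=9<17: swap a[5],a[6]; lo=6,mid=7 → [6,7,15,12,10,9,17,18,19]
end: lo=6, hi=6; a = [6,7,15,12,10,9,17,18,19]

[6,7,15,12,10,9,17,18,19]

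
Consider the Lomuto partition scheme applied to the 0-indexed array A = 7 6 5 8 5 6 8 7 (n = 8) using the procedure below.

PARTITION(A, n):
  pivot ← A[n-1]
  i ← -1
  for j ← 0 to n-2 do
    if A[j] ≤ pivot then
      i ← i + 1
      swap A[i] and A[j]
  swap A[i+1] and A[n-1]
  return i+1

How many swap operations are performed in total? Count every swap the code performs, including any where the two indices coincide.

pivot = A[7] = 7; i = -1
j=0: A[0]=7 ≤ 7 → i=0, swap A[0],A[0] (no change) → 7 6 5 8 5 6 8 7
j=1: A[1]=6 ≤ 7 → i=1, swap A[1],A[1] (no change) → 7 6 5 8 5 6 8 7
j=2: A[2]=5 ≤ 7 → i=2, swap A[2],A[2] (no change) → 7 6 5 8 5 6 8 7
j=3: A[3]=8 > 7 → no swap
j=4: A[4]=5 ≤ 7 → i=3, swap A[3],A[4] → 7 6 5 5 8 6 8 7
j=5: A[5]=6 ≤ 7 → i=4, swap A[4],A[5] → 7 6 5 5 6 8 8 7
j=6: A[6]=8 > 7 → no swap
final swap A[5],A[7] → 7 6 5 5 6 7 8 8; return 5

6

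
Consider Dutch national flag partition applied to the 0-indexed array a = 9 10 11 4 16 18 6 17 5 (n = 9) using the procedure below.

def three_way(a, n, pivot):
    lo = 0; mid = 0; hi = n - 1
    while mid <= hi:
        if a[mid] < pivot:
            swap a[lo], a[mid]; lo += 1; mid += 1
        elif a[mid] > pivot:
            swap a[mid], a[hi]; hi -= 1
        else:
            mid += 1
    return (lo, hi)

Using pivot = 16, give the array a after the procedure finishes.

pivot = 16; lo=0, mid=0, hi=8
a[mid]=9<16: swap a[0],a[0]; lo=1,mid=1 → 9 10 11 4 16 18 6 17 5
a[mid]=10<16: swap a[1],a[1]; lo=2,mid=2 → 9 10 11 4 16 18 6 17 5
a[mid]=11<16: swap a[2],a[2]; lo=3,mid=3 → 9 10 11 4 16 18 6 17 5
a[mid]=4<16: swap a[3],a[3]; lo=4,mid=4 → 9 10 11 4 16 18 6 17 5
a[mid]=16=16: mid=5
a[mid]=18>16: swap a[5],a[8]; hi=7 → 9 10 11 4 16 5 6 17 18
a[mid]=5<16: swap a[4],a[5]; lo=5,mid=6 → 9 10 11 4 5 16 6 17 18
a[mid]=6<16: swap a[5],a[6]; lo=6,mid=7 → 9 10 11 4 5 6 16 17 18
a[mid]=17>16: swap a[7],a[7]; hi=6 → 9 10 11 4 5 6 16 17 18
end: lo=6, hi=6; a = 9 10 11 4 5 6 16 17 18

9 10 11 4 5 6 16 17 18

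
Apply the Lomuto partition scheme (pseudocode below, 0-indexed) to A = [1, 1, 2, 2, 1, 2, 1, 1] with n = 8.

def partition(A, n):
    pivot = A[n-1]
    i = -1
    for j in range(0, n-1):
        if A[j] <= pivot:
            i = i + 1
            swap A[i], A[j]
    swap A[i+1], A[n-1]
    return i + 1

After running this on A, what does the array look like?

pivot=1, i=-1
j=0: 1≤1, i=0, swap(0,0) ⇒ [1, 1, 2, 2, 1, 2, 1, 1]
j=1: 1≤1, i=1, swap(1,1) ⇒ [1, 1, 2, 2, 1, 2, 1, 1]
j=2: 2>1, skip
j=3: 2>1, skip
j=4: 1≤1, i=2, swap(2,4) ⇒ [1, 1, 1, 2, 2, 2, 1, 1]
j=5: 2>1, skip
j=6: 1≤1, i=3, swap(3,6) ⇒ [1, 1, 1, 1, 2, 2, 2, 1]
swap(4,7) ⇒ [1, 1, 1, 1, 1, 2, 2, 2]; return 4

[1, 1, 1, 1, 1, 2, 2, 2]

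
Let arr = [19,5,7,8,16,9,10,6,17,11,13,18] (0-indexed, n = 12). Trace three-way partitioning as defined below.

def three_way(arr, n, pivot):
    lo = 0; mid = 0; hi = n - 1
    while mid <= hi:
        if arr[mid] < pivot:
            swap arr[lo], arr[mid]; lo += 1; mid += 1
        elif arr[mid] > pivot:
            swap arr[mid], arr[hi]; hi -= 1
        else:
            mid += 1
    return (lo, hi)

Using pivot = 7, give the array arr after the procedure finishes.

pivot = 7; lo=0, mid=0, hi=11
arr[mid]=19>7: swap arr[0],arr[11]; hi=10 → [18,5,7,8,16,9,10,6,17,11,13,19]
arr[mid]=18>7: swap arr[0],arr[10]; hi=9 → [13,5,7,8,16,9,10,6,17,11,18,19]
arr[mid]=13>7: swap arr[0],arr[9]; hi=8 → [11,5,7,8,16,9,10,6,17,13,18,19]
arr[mid]=11>7: swap arr[0],arr[8]; hi=7 → [17,5,7,8,16,9,10,6,11,13,18,19]
arr[mid]=17>7: swap arr[0],arr[7]; hi=6 → [6,5,7,8,16,9,10,17,11,13,18,19]
arr[mid]=6<7: swap arr[0],arr[0]; lo=1,mid=1 → [6,5,7,8,16,9,10,17,11,13,18,19]
arr[mid]=5<7: swap arr[1],arr[1]; lo=2,mid=2 → [6,5,7,8,16,9,10,17,11,13,18,19]
arr[mid]=7=7: mid=3
arr[mid]=8>7: swap arr[3],arr[6]; hi=5 → [6,5,7,10,16,9,8,17,11,13,18,19]
arr[mid]=10>7: swap arr[3],arr[5]; hi=4 → [6,5,7,9,16,10,8,17,11,13,18,19]
arr[mid]=9>7: swap arr[3],arr[4]; hi=3 → [6,5,7,16,9,10,8,17,11,13,18,19]
arr[mid]=16>7: swap arr[3],arr[3]; hi=2 → [6,5,7,16,9,10,8,17,11,13,18,19]
end: lo=2, hi=2; arr = [6,5,7,16,9,10,8,17,11,13,18,19]

[6,5,7,16,9,10,8,17,11,13,18,19]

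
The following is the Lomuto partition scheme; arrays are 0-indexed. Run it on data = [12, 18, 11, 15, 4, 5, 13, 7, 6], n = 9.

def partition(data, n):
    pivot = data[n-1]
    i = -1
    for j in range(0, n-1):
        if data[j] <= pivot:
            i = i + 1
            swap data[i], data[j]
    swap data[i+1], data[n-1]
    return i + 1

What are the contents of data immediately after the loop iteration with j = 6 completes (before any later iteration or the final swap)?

[4, 5, 11, 15, 12, 18, 13, 7, 6]

pivot = data[8] = 6; i = -1
j=0: data[0]=12 > 6 → no swap
j=1: data[1]=18 > 6 → no swap
j=2: data[2]=11 > 6 → no swap
j=3: data[3]=15 > 6 → no swap
j=4: data[4]=4 ≤ 6 → i=0, swap data[0],data[4] → [4, 18, 11, 15, 12, 5, 13, 7, 6]
j=5: data[5]=5 ≤ 6 → i=1, swap data[1],data[5] → [4, 5, 11, 15, 12, 18, 13, 7, 6]
j=6: data[6]=13 > 6 → no swap
(after j=6) data = [4, 5, 11, 15, 12, 18, 13, 7, 6]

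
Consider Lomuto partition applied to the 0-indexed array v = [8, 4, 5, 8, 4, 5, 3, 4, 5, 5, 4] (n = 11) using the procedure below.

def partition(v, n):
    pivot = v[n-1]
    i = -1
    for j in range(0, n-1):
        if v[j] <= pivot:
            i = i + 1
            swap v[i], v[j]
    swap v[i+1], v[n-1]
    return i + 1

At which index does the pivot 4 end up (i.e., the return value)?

4

pivot = v[10] = 4; i = -1
j=0: v[0]=8 > 4 → no swap
j=1: v[1]=4 ≤ 4 → i=0, swap v[0],v[1] → [4, 8, 5, 8, 4, 5, 3, 4, 5, 5, 4]
j=2: v[2]=5 > 4 → no swap
j=3: v[3]=8 > 4 → no swap
j=4: v[4]=4 ≤ 4 → i=1, swap v[1],v[4] → [4, 4, 5, 8, 8, 5, 3, 4, 5, 5, 4]
j=5: v[5]=5 > 4 → no swap
j=6: v[6]=3 ≤ 4 → i=2, swap v[2],v[6] → [4, 4, 3, 8, 8, 5, 5, 4, 5, 5, 4]
j=7: v[7]=4 ≤ 4 → i=3, swap v[3],v[7] → [4, 4, 3, 4, 8, 5, 5, 8, 5, 5, 4]
j=8: v[8]=5 > 4 → no swap
j=9: v[9]=5 > 4 → no swap
final swap v[4],v[10] → [4, 4, 3, 4, 4, 5, 5, 8, 5, 5, 8]; return 4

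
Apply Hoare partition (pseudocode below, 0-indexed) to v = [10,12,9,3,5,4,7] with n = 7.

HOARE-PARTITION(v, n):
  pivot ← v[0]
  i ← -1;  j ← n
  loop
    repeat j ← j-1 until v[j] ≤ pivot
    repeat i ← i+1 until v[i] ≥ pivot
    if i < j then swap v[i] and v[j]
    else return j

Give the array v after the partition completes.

[7,4,9,3,5,12,10]

pivot = v[0] = 10; i = -1, j = 7
j→6 (v[6]=7≤10), i→0 (v[0]=10≥10); i<j, swap → [7,12,9,3,5,4,10]
j→5 (v[5]=4≤10), i→1 (v[1]=12≥10); i<j, swap → [7,4,9,3,5,12,10]
j→4, i→5; i≥j, return j=4. v = [7,4,9,3,5,12,10]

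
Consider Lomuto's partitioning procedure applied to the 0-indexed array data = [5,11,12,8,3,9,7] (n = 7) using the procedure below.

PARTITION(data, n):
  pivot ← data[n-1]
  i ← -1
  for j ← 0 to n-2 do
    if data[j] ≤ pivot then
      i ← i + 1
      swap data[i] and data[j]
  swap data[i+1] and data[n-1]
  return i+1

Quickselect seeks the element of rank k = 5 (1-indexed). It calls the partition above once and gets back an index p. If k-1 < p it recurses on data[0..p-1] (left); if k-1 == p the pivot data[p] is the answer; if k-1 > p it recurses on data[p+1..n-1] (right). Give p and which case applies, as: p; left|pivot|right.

pivot=7, i=-1
j=0: 5≤7, i=0, swap(0,0) ⇒ [5,11,12,8,3,9,7]
j=1: 11>7, skip
j=2: 12>7, skip
j=3: 8>7, skip
j=4: 3≤7, i=1, swap(1,4) ⇒ [5,3,12,8,11,9,7]
j=5: 9>7, skip
swap(2,6) ⇒ [5,3,7,8,11,9,12]; return 2
p = 2; k-1 = 4 > 2 ⇒ right

2; right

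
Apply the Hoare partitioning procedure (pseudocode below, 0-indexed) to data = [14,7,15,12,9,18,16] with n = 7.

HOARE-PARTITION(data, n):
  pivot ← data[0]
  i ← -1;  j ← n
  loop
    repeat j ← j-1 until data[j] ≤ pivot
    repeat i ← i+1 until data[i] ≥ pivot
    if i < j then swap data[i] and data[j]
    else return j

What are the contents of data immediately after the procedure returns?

pivot = data[0] = 14; i = -1, j = 7
j→4 (data[4]=9≤14), i→0 (data[0]=14≥14); i<j, swap → [9,7,15,12,14,18,16]
j→3 (data[3]=12≤14), i→2 (data[2]=15≥14); i<j, swap → [9,7,12,15,14,18,16]
j→2, i→3; i≥j, return j=2. data = [9,7,12,15,14,18,16]

[9,7,12,15,14,18,16]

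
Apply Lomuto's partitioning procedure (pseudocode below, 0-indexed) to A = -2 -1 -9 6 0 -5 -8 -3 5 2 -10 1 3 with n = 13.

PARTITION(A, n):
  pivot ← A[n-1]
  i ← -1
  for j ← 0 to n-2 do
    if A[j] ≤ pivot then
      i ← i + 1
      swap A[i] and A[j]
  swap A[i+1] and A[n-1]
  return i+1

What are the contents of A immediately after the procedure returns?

pivot = A[12] = 3; i = -1
j=0: A[0]=-2 ≤ 3 → i=0, swap A[0],A[0] (no change) → -2 -1 -9 6 0 -5 -8 -3 5 2 -10 1 3
j=1: A[1]=-1 ≤ 3 → i=1, swap A[1],A[1] (no change) → -2 -1 -9 6 0 -5 -8 -3 5 2 -10 1 3
j=2: A[2]=-9 ≤ 3 → i=2, swap A[2],A[2] (no change) → -2 -1 -9 6 0 -5 -8 -3 5 2 -10 1 3
j=3: A[3]=6 > 3 → no swap
j=4: A[4]=0 ≤ 3 → i=3, swap A[3],A[4] → -2 -1 -9 0 6 -5 -8 -3 5 2 -10 1 3
j=5: A[5]=-5 ≤ 3 → i=4, swap A[4],A[5] → -2 -1 -9 0 -5 6 -8 -3 5 2 -10 1 3
j=6: A[6]=-8 ≤ 3 → i=5, swap A[5],A[6] → -2 -1 -9 0 -5 -8 6 -3 5 2 -10 1 3
j=7: A[7]=-3 ≤ 3 → i=6, swap A[6],A[7] → -2 -1 -9 0 -5 -8 -3 6 5 2 -10 1 3
j=8: A[8]=5 > 3 → no swap
j=9: A[9]=2 ≤ 3 → i=7, swap A[7],A[9] → -2 -1 -9 0 -5 -8 -3 2 5 6 -10 1 3
j=10: A[10]=-10 ≤ 3 → i=8, swap A[8],A[10] → -2 -1 -9 0 -5 -8 -3 2 -10 6 5 1 3
j=11: A[11]=1 ≤ 3 → i=9, swap A[9],A[11] → -2 -1 -9 0 -5 -8 -3 2 -10 1 5 6 3
final swap A[10],A[12] → -2 -1 -9 0 -5 -8 -3 2 -10 1 3 6 5; return 10

-2 -1 -9 0 -5 -8 -3 2 -10 1 3 6 5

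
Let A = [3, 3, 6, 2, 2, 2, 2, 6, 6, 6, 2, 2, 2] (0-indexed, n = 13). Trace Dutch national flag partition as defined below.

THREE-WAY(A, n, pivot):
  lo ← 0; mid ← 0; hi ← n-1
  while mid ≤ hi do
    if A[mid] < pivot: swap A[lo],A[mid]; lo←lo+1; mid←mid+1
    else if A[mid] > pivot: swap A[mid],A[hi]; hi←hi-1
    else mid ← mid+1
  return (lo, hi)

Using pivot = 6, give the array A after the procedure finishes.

lo=0 mid=0 hi=12
3<6: swap(0,0), lo=1 mid=1 ⇒ [3, 3, 6, 2, 2, 2, 2, 6, 6, 6, 2, 2, 2]
3<6: swap(1,1), lo=2 mid=2 ⇒ [3, 3, 6, 2, 2, 2, 2, 6, 6, 6, 2, 2, 2]
6=6: mid=3
2<6: swap(2,3), lo=3 mid=4 ⇒ [3, 3, 2, 6, 2, 2, 2, 6, 6, 6, 2, 2, 2]
2<6: swap(3,4), lo=4 mid=5 ⇒ [3, 3, 2, 2, 6, 2, 2, 6, 6, 6, 2, 2, 2]
2<6: swap(4,5), lo=5 mid=6 ⇒ [3, 3, 2, 2, 2, 6, 2, 6, 6, 6, 2, 2, 2]
2<6: swap(5,6), lo=6 mid=7 ⇒ [3, 3, 2, 2, 2, 2, 6, 6, 6, 6, 2, 2, 2]
6=6: mid=8
6=6: mid=9
6=6: mid=10
2<6: swap(6,10), lo=7 mid=11 ⇒ [3, 3, 2, 2, 2, 2, 2, 6, 6, 6, 6, 2, 2]
2<6: swap(7,11), lo=8 mid=12 ⇒ [3, 3, 2, 2, 2, 2, 2, 2, 6, 6, 6, 6, 2]
2<6: swap(8,12), lo=9 mid=13 ⇒ [3, 3, 2, 2, 2, 2, 2, 2, 2, 6, 6, 6, 6]
done. lo=9 hi=12; A=[3, 3, 2, 2, 2, 2, 2, 2, 2, 6, 6, 6, 6]

[3, 3, 2, 2, 2, 2, 2, 2, 2, 6, 6, 6, 6]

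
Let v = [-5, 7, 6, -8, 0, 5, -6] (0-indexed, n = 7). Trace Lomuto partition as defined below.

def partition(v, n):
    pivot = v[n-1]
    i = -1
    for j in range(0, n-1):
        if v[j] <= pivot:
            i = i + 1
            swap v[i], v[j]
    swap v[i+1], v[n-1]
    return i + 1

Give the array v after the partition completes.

pivot=-6, i=-1
j=0: -5>-6, skip
j=1: 7>-6, skip
j=2: 6>-6, skip
j=3: -8≤-6, i=0, swap(0,3) ⇒ [-8, 7, 6, -5, 0, 5, -6]
j=4: 0>-6, skip
j=5: 5>-6, skip
swap(1,6) ⇒ [-8, -6, 6, -5, 0, 5, 7]; return 1

[-8, -6, 6, -5, 0, 5, 7]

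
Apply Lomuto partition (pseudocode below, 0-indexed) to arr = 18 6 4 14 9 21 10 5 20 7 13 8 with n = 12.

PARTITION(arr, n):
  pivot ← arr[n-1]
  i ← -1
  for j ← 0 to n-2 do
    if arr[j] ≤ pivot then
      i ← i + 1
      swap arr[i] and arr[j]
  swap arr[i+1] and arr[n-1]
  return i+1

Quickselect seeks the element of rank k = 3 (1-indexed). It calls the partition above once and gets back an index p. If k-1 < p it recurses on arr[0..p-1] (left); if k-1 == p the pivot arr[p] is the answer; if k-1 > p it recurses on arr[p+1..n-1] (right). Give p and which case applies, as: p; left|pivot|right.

pivot = arr[11] = 8; i = -1
j=0: arr[0]=18 > 8 → no swap
j=1: arr[1]=6 ≤ 8 → i=0, swap arr[0],arr[1] → 6 18 4 14 9 21 10 5 20 7 13 8
j=2: arr[2]=4 ≤ 8 → i=1, swap arr[1],arr[2] → 6 4 18 14 9 21 10 5 20 7 13 8
j=3: arr[3]=14 > 8 → no swap
j=4: arr[4]=9 > 8 → no swap
j=5: arr[5]=21 > 8 → no swap
j=6: arr[6]=10 > 8 → no swap
j=7: arr[7]=5 ≤ 8 → i=2, swap arr[2],arr[7] → 6 4 5 14 9 21 10 18 20 7 13 8
j=8: arr[8]=20 > 8 → no swap
j=9: arr[9]=7 ≤ 8 → i=3, swap arr[3],arr[9] → 6 4 5 7 9 21 10 18 20 14 13 8
j=10: arr[10]=13 > 8 → no swap
final swap arr[4],arr[11] → 6 4 5 7 8 21 10 18 20 14 13 9; return 4
p = 4; k-1 = 2 < 4 ⇒ left

4; left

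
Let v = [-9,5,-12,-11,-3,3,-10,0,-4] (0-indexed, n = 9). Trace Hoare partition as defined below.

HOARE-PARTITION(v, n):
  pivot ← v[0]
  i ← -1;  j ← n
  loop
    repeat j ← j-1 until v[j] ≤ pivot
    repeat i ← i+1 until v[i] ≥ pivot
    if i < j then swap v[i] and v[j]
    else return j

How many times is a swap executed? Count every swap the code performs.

pivot = v[0] = -9; i = -1, j = 9
j→6 (v[6]=-10≤-9), i→0 (v[0]=-9≥-9); i<j, swap → [-10,5,-12,-11,-3,3,-9,0,-4]
j→3 (v[3]=-11≤-9), i→1 (v[1]=5≥-9); i<j, swap → [-10,-11,-12,5,-3,3,-9,0,-4]
j→2, i→3; i≥j, return j=2. v = [-10,-11,-12,5,-3,3,-9,0,-4]

2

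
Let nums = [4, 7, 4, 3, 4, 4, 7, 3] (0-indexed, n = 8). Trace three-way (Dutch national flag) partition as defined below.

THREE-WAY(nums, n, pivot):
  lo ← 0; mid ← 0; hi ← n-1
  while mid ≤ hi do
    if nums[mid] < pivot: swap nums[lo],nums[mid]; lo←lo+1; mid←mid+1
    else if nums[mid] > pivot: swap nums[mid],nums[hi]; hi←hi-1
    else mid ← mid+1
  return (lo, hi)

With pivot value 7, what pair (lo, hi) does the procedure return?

(6, 7)

lo=0 mid=0 hi=7
4<7: swap(0,0), lo=1 mid=1 ⇒ [4, 7, 4, 3, 4, 4, 7, 3]
7=7: mid=2
4<7: swap(1,2), lo=2 mid=3 ⇒ [4, 4, 7, 3, 4, 4, 7, 3]
3<7: swap(2,3), lo=3 mid=4 ⇒ [4, 4, 3, 7, 4, 4, 7, 3]
4<7: swap(3,4), lo=4 mid=5 ⇒ [4, 4, 3, 4, 7, 4, 7, 3]
4<7: swap(4,5), lo=5 mid=6 ⇒ [4, 4, 3, 4, 4, 7, 7, 3]
7=7: mid=7
3<7: swap(5,7), lo=6 mid=8 ⇒ [4, 4, 3, 4, 4, 3, 7, 7]
done. lo=6 hi=7; nums=[4, 4, 3, 4, 4, 3, 7, 7]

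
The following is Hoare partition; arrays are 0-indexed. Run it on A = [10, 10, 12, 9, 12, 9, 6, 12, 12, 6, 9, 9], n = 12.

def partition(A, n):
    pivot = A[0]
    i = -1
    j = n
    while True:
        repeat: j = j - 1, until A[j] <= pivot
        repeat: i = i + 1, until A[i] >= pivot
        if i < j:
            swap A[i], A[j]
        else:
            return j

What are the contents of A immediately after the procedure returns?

[9, 9, 6, 9, 6, 9, 12, 12, 12, 12, 10, 10]

pivot=10
j stops at 11 (9), i stops at 0 (10); swap ⇒ [9, 10, 12, 9, 12, 9, 6, 12, 12, 6, 9, 10]
j stops at 10 (9), i stops at 1 (10); swap ⇒ [9, 9, 12, 9, 12, 9, 6, 12, 12, 6, 10, 10]
j stops at 9 (6), i stops at 2 (12); swap ⇒ [9, 9, 6, 9, 12, 9, 6, 12, 12, 12, 10, 10]
j stops at 6 (6), i stops at 4 (12); swap ⇒ [9, 9, 6, 9, 6, 9, 12, 12, 12, 12, 10, 10]
j stops at 5, i stops at 6; i≥j ⇒ return 5. A=[9, 9, 6, 9, 6, 9, 12, 12, 12, 12, 10, 10]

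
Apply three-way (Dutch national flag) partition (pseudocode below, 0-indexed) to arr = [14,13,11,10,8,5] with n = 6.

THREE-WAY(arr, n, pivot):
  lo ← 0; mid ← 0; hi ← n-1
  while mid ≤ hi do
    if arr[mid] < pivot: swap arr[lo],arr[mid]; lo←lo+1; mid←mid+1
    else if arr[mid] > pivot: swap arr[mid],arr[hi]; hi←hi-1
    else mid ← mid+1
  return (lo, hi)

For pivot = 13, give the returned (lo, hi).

pivot = 13; lo=0, mid=0, hi=5
arr[mid]=14>13: swap arr[0],arr[5]; hi=4 → [5,13,11,10,8,14]
arr[mid]=5<13: swap arr[0],arr[0]; lo=1,mid=1 → [5,13,11,10,8,14]
arr[mid]=13=13: mid=2
arr[mid]=11<13: swap arr[1],arr[2]; lo=2,mid=3 → [5,11,13,10,8,14]
arr[mid]=10<13: swap arr[2],arr[3]; lo=3,mid=4 → [5,11,10,13,8,14]
arr[mid]=8<13: swap arr[3],arr[4]; lo=4,mid=5 → [5,11,10,8,13,14]
end: lo=4, hi=4; arr = [5,11,10,8,13,14]

(4, 4)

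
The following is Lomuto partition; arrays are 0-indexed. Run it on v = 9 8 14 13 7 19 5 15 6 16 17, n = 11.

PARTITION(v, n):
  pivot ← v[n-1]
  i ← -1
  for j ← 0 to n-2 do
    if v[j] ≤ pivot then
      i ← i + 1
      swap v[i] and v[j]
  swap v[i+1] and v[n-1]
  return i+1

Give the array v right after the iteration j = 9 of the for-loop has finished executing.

pivot=17, i=-1
j=0: 9≤17, i=0, swap(0,0) ⇒ 9 8 14 13 7 19 5 15 6 16 17
j=1: 8≤17, i=1, swap(1,1) ⇒ 9 8 14 13 7 19 5 15 6 16 17
j=2: 14≤17, i=2, swap(2,2) ⇒ 9 8 14 13 7 19 5 15 6 16 17
j=3: 13≤17, i=3, swap(3,3) ⇒ 9 8 14 13 7 19 5 15 6 16 17
j=4: 7≤17, i=4, swap(4,4) ⇒ 9 8 14 13 7 19 5 15 6 16 17
j=5: 19>17, skip
j=6: 5≤17, i=5, swap(5,6) ⇒ 9 8 14 13 7 5 19 15 6 16 17
j=7: 15≤17, i=6, swap(6,7) ⇒ 9 8 14 13 7 5 15 19 6 16 17
j=8: 6≤17, i=7, swap(7,8) ⇒ 9 8 14 13 7 5 15 6 19 16 17
j=9: 16≤17, i=8, swap(8,9) ⇒ 9 8 14 13 7 5 15 6 16 19 17
(after j=9) v = 9 8 14 13 7 5 15 6 16 19 17

9 8 14 13 7 5 15 6 16 19 17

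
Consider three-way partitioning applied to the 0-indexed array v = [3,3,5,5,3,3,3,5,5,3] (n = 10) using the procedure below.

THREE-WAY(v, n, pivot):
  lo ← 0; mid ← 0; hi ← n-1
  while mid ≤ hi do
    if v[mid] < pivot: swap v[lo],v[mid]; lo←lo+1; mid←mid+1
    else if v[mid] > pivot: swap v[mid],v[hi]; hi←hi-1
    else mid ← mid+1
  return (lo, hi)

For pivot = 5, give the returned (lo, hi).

(6, 9)

pivot = 5; lo=0, mid=0, hi=9
v[mid]=3<5: swap v[0],v[0]; lo=1,mid=1 → [3,3,5,5,3,3,3,5,5,3]
v[mid]=3<5: swap v[1],v[1]; lo=2,mid=2 → [3,3,5,5,3,3,3,5,5,3]
v[mid]=5=5: mid=3
v[mid]=5=5: mid=4
v[mid]=3<5: swap v[2],v[4]; lo=3,mid=5 → [3,3,3,5,5,3,3,5,5,3]
v[mid]=3<5: swap v[3],v[5]; lo=4,mid=6 → [3,3,3,3,5,5,3,5,5,3]
v[mid]=3<5: swap v[4],v[6]; lo=5,mid=7 → [3,3,3,3,3,5,5,5,5,3]
v[mid]=5=5: mid=8
v[mid]=5=5: mid=9
v[mid]=3<5: swap v[5],v[9]; lo=6,mid=10 → [3,3,3,3,3,3,5,5,5,5]
end: lo=6, hi=9; v = [3,3,3,3,3,3,5,5,5,5]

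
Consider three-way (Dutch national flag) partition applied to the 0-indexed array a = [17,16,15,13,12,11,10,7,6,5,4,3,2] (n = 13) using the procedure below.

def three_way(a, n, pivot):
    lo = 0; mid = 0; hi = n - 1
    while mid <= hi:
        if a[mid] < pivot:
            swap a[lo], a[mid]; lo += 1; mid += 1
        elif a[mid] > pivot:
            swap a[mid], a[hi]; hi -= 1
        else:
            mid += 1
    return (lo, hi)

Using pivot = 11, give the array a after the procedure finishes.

pivot = 11; lo=0, mid=0, hi=12
a[mid]=17>11: swap a[0],a[12]; hi=11 → [2,16,15,13,12,11,10,7,6,5,4,3,17]
a[mid]=2<11: swap a[0],a[0]; lo=1,mid=1 → [2,16,15,13,12,11,10,7,6,5,4,3,17]
a[mid]=16>11: swap a[1],a[11]; hi=10 → [2,3,15,13,12,11,10,7,6,5,4,16,17]
a[mid]=3<11: swap a[1],a[1]; lo=2,mid=2 → [2,3,15,13,12,11,10,7,6,5,4,16,17]
a[mid]=15>11: swap a[2],a[10]; hi=9 → [2,3,4,13,12,11,10,7,6,5,15,16,17]
a[mid]=4<11: swap a[2],a[2]; lo=3,mid=3 → [2,3,4,13,12,11,10,7,6,5,15,16,17]
a[mid]=13>11: swap a[3],a[9]; hi=8 → [2,3,4,5,12,11,10,7,6,13,15,16,17]
a[mid]=5<11: swap a[3],a[3]; lo=4,mid=4 → [2,3,4,5,12,11,10,7,6,13,15,16,17]
a[mid]=12>11: swap a[4],a[8]; hi=7 → [2,3,4,5,6,11,10,7,12,13,15,16,17]
a[mid]=6<11: swap a[4],a[4]; lo=5,mid=5 → [2,3,4,5,6,11,10,7,12,13,15,16,17]
a[mid]=11=11: mid=6
a[mid]=10<11: swap a[5],a[6]; lo=6,mid=7 → [2,3,4,5,6,10,11,7,12,13,15,16,17]
a[mid]=7<11: swap a[6],a[7]; lo=7,mid=8 → [2,3,4,5,6,10,7,11,12,13,15,16,17]
end: lo=7, hi=7; a = [2,3,4,5,6,10,7,11,12,13,15,16,17]

[2,3,4,5,6,10,7,11,12,13,15,16,17]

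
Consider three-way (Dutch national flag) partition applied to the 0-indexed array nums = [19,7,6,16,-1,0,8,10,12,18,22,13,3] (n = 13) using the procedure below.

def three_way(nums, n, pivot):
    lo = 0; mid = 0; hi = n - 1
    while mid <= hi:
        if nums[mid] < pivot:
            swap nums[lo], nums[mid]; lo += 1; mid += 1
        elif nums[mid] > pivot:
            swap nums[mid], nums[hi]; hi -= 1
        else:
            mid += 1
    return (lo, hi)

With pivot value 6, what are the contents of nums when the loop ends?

[3,0,-1,6,16,8,10,12,18,22,13,7,19]

pivot = 6; lo=0, mid=0, hi=12
nums[mid]=19>6: swap nums[0],nums[12]; hi=11 → [3,7,6,16,-1,0,8,10,12,18,22,13,19]
nums[mid]=3<6: swap nums[0],nums[0]; lo=1,mid=1 → [3,7,6,16,-1,0,8,10,12,18,22,13,19]
nums[mid]=7>6: swap nums[1],nums[11]; hi=10 → [3,13,6,16,-1,0,8,10,12,18,22,7,19]
nums[mid]=13>6: swap nums[1],nums[10]; hi=9 → [3,22,6,16,-1,0,8,10,12,18,13,7,19]
nums[mid]=22>6: swap nums[1],nums[9]; hi=8 → [3,18,6,16,-1,0,8,10,12,22,13,7,19]
nums[mid]=18>6: swap nums[1],nums[8]; hi=7 → [3,12,6,16,-1,0,8,10,18,22,13,7,19]
nums[mid]=12>6: swap nums[1],nums[7]; hi=6 → [3,10,6,16,-1,0,8,12,18,22,13,7,19]
nums[mid]=10>6: swap nums[1],nums[6]; hi=5 → [3,8,6,16,-1,0,10,12,18,22,13,7,19]
nums[mid]=8>6: swap nums[1],nums[5]; hi=4 → [3,0,6,16,-1,8,10,12,18,22,13,7,19]
nums[mid]=0<6: swap nums[1],nums[1]; lo=2,mid=2 → [3,0,6,16,-1,8,10,12,18,22,13,7,19]
nums[mid]=6=6: mid=3
nums[mid]=16>6: swap nums[3],nums[4]; hi=3 → [3,0,6,-1,16,8,10,12,18,22,13,7,19]
nums[mid]=-1<6: swap nums[2],nums[3]; lo=3,mid=4 → [3,0,-1,6,16,8,10,12,18,22,13,7,19]
end: lo=3, hi=3; nums = [3,0,-1,6,16,8,10,12,18,22,13,7,19]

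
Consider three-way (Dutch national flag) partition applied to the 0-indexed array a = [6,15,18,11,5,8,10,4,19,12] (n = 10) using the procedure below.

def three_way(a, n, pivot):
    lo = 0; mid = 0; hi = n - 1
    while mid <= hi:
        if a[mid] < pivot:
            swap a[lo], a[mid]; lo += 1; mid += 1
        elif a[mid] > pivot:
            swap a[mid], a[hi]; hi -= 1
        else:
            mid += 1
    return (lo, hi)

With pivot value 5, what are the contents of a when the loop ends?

pivot = 5; lo=0, mid=0, hi=9
a[mid]=6>5: swap a[0],a[9]; hi=8 → [12,15,18,11,5,8,10,4,19,6]
a[mid]=12>5: swap a[0],a[8]; hi=7 → [19,15,18,11,5,8,10,4,12,6]
a[mid]=19>5: swap a[0],a[7]; hi=6 → [4,15,18,11,5,8,10,19,12,6]
a[mid]=4<5: swap a[0],a[0]; lo=1,mid=1 → [4,15,18,11,5,8,10,19,12,6]
a[mid]=15>5: swap a[1],a[6]; hi=5 → [4,10,18,11,5,8,15,19,12,6]
a[mid]=10>5: swap a[1],a[5]; hi=4 → [4,8,18,11,5,10,15,19,12,6]
a[mid]=8>5: swap a[1],a[4]; hi=3 → [4,5,18,11,8,10,15,19,12,6]
a[mid]=5=5: mid=2
a[mid]=18>5: swap a[2],a[3]; hi=2 → [4,5,11,18,8,10,15,19,12,6]
a[mid]=11>5: swap a[2],a[2]; hi=1 → [4,5,11,18,8,10,15,19,12,6]
end: lo=1, hi=1; a = [4,5,11,18,8,10,15,19,12,6]

[4,5,11,18,8,10,15,19,12,6]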